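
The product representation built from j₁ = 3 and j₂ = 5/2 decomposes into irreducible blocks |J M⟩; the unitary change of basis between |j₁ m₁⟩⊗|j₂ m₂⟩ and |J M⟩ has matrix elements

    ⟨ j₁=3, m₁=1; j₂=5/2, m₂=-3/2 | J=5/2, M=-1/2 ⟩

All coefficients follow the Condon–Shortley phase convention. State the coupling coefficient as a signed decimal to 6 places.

j₁+j₂−J=3  J+j₁−j₂=3  J−j₁+j₂=2  j₁+j₂+J+1=9
(j₁±m₁, j₂±m₂, J±M) = (4,2,1,4,2,3)
P² = 576/35
sum k=0..1:
  [0] +1/12 = 1/12
  [1] −1/8 = -1/8
S = -1/24
C² = P²·S² = 1/35 ; C = -0.169031

-0.169031  (= −√(1/35))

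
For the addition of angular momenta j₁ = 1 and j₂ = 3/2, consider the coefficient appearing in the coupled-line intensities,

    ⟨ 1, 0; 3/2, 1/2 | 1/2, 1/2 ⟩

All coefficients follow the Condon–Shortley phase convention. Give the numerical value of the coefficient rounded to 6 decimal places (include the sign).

triangle: 2!×0!×1!/4! = 2/24
(j±m)!: 1!×1!×2!×1!×1!×0! = 2
prefactor² = (2J+1)×Δ×N² = 1/3
  k=1: −1/(1!×1!×0!×1!×0!×0!) = -1
Σ = -1  ⇒  CG² = 1/3×(-1)² = 1/3
CG = −√(1/3) = -0.577350

−√(1/3) ≈ -0.577350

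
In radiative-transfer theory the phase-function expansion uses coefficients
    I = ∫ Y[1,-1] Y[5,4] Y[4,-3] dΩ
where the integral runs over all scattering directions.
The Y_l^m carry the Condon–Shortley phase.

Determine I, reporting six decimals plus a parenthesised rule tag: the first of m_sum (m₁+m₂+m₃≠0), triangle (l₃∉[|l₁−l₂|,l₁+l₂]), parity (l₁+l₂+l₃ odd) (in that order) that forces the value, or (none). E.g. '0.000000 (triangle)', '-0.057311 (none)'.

m-sum 0 ✓  L=10 even ✓  4≤4≤6 ✓
Π(2lᵢ+1) = 3×11×9 = 297
triangle coeff Δ(1,5,4) = 1/495
Σ_t [1,1]: t=1:−1/576 = -1/576
(3j)²=5/99 [(1 5 4; 0 0 0)], sign=-1
Σ_t [2,2]: t=2:+1/10080 = 1/10080
(3j)²=4/55 [(1 5 4; -1 4 -3)], sign=-1
⇒ 4πI² = 12/11
I = (+1)√(12/11/(4π)) = 0.29463840
No selection rule forces the value: the integral is nonzero (none).

0.294638 (none)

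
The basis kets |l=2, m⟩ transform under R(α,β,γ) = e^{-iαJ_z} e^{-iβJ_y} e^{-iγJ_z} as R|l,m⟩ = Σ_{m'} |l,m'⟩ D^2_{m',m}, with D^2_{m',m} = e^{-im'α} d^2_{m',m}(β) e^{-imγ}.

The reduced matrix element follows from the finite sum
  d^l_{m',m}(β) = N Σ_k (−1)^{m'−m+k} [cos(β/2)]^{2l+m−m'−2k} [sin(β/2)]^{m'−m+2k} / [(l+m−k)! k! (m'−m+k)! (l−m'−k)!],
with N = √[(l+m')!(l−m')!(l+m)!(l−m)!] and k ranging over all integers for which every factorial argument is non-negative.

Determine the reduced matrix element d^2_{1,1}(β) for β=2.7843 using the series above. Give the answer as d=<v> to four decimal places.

d^2_{1,1}(β=2.7843) via the finite sum:
c=cos(2.784300/2)=0.177698, s=sin(2.784300/2)=0.984085; N=√[6·1·6·1]=6.000000
Admissible k: 0..1 (factorial args all ≥0)
  k=0: (−1)^0·6.0000/(6)·0.1777^4·0.9841^0 = +0.000997
  k=1: (−1)^1·6.0000/(2)·0.1777^2·0.9841^2 = -0.091738
d^2_{1,1}(2.7843) = +0.000997 -0.091738 = -0.090741

d=-0.0907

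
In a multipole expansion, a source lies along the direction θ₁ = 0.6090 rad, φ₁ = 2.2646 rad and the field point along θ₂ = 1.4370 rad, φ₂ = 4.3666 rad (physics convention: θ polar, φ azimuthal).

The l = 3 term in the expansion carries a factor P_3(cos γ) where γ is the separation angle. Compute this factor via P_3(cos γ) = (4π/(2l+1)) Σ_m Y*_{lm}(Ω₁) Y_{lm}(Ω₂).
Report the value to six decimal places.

0.252620

Summing Y*_{l m}(θ₁,φ₁)·Y_{l m}(θ₂,φ₂) over m ∈ [−3, 3]; prefactor 4π/(2·3+1) = 1.795196:
  m=-3: Y*=(0.068140, 0.038170)  Y=(0.349712, -0.206516)  product (0.031712, -0.000724)
  m=-2: Y*=(-0.049970, -0.269719)  Y=(-0.103139, -0.085398)  product (-0.017880, 0.032086)
  m=-1: Y*=(-0.279452, 0.335980)  Y=(0.098900, -0.274522)  product (0.064596, 0.109944)
  m=+0: Y*=(0.111357, -0.000000)  Y=(-0.144913, 0.000000)  product (-0.016137, 0.000000)
  m=+1: Y*=(0.279452, 0.335980)  Y=(-0.098900, -0.274522)  product (0.064596, -0.109944)
  m=+2: Y*=(-0.049970, 0.269719)  Y=(-0.103139, 0.085398)  product (-0.017880, -0.032086)
  m=+3: Y*=(-0.068140, 0.038170)  Y=(-0.349712, -0.206516)  product (0.031712, 0.000724)
Total Σ_m = (0.140720, -0.000000). Multiply by 1.795196: (0.252620, -0.000000). P_3(cos γ) = 0.252620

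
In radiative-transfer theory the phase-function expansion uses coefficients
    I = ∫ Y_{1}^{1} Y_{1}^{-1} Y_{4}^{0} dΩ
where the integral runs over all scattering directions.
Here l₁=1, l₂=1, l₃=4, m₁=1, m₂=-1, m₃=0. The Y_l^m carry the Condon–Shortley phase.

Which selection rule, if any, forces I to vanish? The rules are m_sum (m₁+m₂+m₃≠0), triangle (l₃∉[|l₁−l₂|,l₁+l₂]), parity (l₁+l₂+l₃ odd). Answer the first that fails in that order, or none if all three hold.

triangle

azimuthal sum: 1 − 1 + 0 = 0  ✓
l₃ must lie in [0,2]; have l₃=4  ✗
L = 1 + 1 + 4 = 6 (even)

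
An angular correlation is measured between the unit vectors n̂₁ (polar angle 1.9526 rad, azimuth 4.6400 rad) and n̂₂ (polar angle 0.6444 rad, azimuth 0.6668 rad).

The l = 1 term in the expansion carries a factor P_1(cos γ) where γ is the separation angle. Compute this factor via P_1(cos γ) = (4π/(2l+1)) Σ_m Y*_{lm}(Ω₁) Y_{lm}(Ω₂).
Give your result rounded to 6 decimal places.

Summing Y*_{l m}(θ₁,φ₁)·Y_{l m}(θ₂,φ₂) over m ∈ [−1, 1]; prefactor 4π/(2·1+1) = 4.188790:
  [-1]  conj(Y_{1,-1})(Ω₁) = -0.023189-0.319777i ; Y_{1,-1}(Ω₂) = +0.163090-0.128361i ; Δ = -0.044829-0.049176i
  [+0]  conj(Y_{1,0})(Ω₁) = -0.182051-0.000000i ; Y_{1,0}(Ω₂) = +0.390618+0.000000i ; Δ = -0.071112-0.000000i
  [+1]  conj(Y_{1,1})(Ω₁) = +0.023189-0.319777i ; Y_{1,1}(Ω₂) = -0.163090-0.128361i ; Δ = -0.044829+0.049176i
Total Σ_m = -0.160770+0.000000i. Multiply by 4.188790: -0.673432+0.000000i. P_1(cos γ) = -0.673432

-0.673432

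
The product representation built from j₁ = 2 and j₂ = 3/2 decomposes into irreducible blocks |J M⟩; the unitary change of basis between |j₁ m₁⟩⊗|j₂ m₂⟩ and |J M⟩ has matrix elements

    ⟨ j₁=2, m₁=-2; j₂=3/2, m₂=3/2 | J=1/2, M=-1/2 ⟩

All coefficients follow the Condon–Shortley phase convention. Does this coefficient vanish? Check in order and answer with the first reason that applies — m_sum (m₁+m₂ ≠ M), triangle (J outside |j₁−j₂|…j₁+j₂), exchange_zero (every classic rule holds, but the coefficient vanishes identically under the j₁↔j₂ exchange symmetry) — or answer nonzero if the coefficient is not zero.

nonzero

m-sum: m₁+m₂ = -2+3/2 = -1/2, M = -1/2  ✓
triangle: |j₁−j₂| = 1/2 ≤ J = 1/2 ≤ j₁+j₂ = 7/2  ✓
exchange: j₁≠j₂ or m₁≠m₂ — the exchange symmetry imposes no constraint here
value check: CG = −√(2/5) = -0.632456 ≠ 0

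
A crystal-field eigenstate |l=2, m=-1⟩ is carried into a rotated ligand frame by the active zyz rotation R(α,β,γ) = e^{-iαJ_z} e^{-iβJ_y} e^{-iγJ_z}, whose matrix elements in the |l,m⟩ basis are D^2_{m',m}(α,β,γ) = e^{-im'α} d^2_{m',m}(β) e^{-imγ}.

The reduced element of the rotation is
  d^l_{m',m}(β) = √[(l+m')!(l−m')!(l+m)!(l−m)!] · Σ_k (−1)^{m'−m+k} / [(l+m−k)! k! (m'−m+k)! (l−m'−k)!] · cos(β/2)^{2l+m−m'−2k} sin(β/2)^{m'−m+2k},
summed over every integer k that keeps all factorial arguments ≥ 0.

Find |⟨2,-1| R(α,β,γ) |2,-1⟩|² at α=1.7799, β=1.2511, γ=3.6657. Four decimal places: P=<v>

Split into d^2_{-1,-1}(β=1.2511) × two z-phases.
Half-angle: c=0.810641, s=0.585543. N=√(1·6·1·6)=6.000000
k∈{0,1} keeps every argument non-negative
  k=0: (−1)^0·6.0000/(6)·0.8106^4·0.5855^0 = +0.431832
  k=1: (−1)^1·6.0000/(2)·0.8106^2·0.5855^2 = -0.675922
d^2_{-1,-1}(1.2511) = +0.431832 -0.675922 = -0.244090
|D^2_{-1,-1}|² = |d^2_{-1,-1}(β)|² = (-0.244090)² = 0.059580 (the z-rotation phases have unit modulus)

P=0.0596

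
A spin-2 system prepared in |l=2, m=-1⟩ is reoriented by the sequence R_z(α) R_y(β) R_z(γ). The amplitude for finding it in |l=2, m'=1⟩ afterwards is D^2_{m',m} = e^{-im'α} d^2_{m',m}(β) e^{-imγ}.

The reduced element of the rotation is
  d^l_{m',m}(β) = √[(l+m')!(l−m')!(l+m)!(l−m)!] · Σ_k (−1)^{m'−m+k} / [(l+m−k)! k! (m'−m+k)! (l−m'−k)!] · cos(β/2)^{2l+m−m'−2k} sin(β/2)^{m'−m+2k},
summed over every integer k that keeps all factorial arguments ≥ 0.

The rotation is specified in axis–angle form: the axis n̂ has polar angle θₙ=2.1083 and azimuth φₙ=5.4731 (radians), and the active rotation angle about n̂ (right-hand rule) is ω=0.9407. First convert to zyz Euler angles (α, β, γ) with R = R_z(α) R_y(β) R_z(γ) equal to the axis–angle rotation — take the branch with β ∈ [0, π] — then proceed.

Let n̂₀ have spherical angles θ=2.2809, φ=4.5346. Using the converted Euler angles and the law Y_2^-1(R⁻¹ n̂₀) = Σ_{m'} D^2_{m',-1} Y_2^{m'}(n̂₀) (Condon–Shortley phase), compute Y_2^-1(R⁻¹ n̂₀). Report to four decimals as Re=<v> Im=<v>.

Axis–angle → zyz. n̂ = (sinθₙcosφₙ, sinθₙsinφₙ, cosθₙ) = (+0.592219, -0.622206, -0.511993), ω = 0.9407.
R = I cosω + sinω [n̂]ₓ + (1−cosω) n̂n̂ᵀ gives
  R = [+0.733292, +0.262312, -0.627277; -0.565040, +0.748251, -0.347636; +0.378171, +0.609355, +0.696903]
β = atan2(√(R₁₃²+R₂₃²), R₃₃) = 0.799727; α = atan2(R₂₃, R₁₃) mod 2π = 3.647654; γ = atan2(R₃₂, −R₃₁) mod 2π = 2.126232
Need the full column D^2_{m',-1} for m'=−2..2 at α=3.6477, β=0.7997, γ=2.1262.
cos(β/2)=0.921114, sin(β/2)=0.389293
d^2_{-2,-1}: single k=1 term ⇒ +0.608480;  D = -0.608477+0.001970i
d^2_{-1,-1}: k∈[0..1] ⇒ +0.719870 -0.385745 = +0.334125;  D = +0.291720-0.162908i
d^2_{0,-1}: k∈[0..1] ⇒ -0.745233 +0.133112 = -0.612121;  D = +0.322780-0.520101i
d^2_{1,-1}: k∈[0..1] ⇒ +0.385745 -0.022967 = +0.362778;  D = +0.017905-0.362336i
d^2_{2,-1}: single k=0 term ⇒ -0.108686;  D = -0.047928-0.097547i
Y_2^{m'}(θ=2.2809,φ=4.5346) and Σ D·Y over m':
  (-0.6085+0.0020i)·(-0.2082-0.0773i)  (+0.2917-0.1629i)·(+0.0675-0.3759i)  (+0.3228-0.5201i)·(+0.0867+0.0000i)  (+0.0179-0.3623i)·(-0.0675-0.3759i)  (-0.0479-0.0975i)·(-0.2082+0.0773i)
Y_2^-1(R⁻¹ n̂) = -0.006574-0.084773i

Re=-0.0066 Im=-0.0848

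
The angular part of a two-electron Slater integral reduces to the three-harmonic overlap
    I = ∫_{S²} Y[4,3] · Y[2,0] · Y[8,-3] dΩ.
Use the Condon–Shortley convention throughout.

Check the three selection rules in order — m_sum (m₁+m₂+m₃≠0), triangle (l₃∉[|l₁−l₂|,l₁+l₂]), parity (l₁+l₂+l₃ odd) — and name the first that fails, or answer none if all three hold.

Σmᵢ = 0  ✓
l₃∈[|l₁−l₂|,l₁+l₂]=[2,6] required, l₃=8 fails  ✗
Σlᵢ = 14 ⇒ even

triangle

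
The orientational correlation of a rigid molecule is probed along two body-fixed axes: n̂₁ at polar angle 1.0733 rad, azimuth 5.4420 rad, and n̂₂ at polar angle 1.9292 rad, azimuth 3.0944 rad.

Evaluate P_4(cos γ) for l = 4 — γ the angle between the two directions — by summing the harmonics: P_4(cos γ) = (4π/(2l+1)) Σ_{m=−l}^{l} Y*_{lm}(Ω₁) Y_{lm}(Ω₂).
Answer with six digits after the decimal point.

-0.359785

Summing Y*_{l m}(θ₁,φ₁)·Y_{l m}(θ₂,φ₂) over m ∈ [−4, 4]; prefactor 4π/(2·4+1) = 1.396263:
  m=-4: (-0.257373+0.058405i) × (+0.334283+0.063863i) = -0.089765+0.003087i  (running Σ = -0.089765+0.003087i)
  m=-3: (-0.330387-0.234888i) × (+0.356963+0.050878i) = -0.105985-0.100656i  (running Σ = -0.195750-0.097569i)
  m=-2: (-0.017092-0.152554i) × (-0.040501-0.003834i) = +0.000107+0.006244i  (running Σ = -0.195643-0.091325i)
  m=-1: (-0.185916+0.207909i) × (-0.331990-0.015679i) = +0.064982-0.066109i  (running Σ = -0.130661-0.157433i)
  m=0: (-0.213368-0.000000i) × (-0.017082+0.000000i) = +0.003645+0.000000i  (running Σ = -0.127016-0.157433i)
  m=1: (+0.185916+0.207909i) × (+0.331990-0.015679i) = +0.064982+0.066109i  (running Σ = -0.062034-0.091325i)
  m=2: (-0.017092+0.152554i) × (-0.040501+0.003834i) = +0.000107-0.006244i  (running Σ = -0.061927-0.097569i)
  m=3: (+0.330387-0.234888i) × (-0.356963+0.050878i) = -0.105985+0.100656i  (running Σ = -0.167912+0.003087i)
  m=4: (-0.257373-0.058405i) × (+0.334283-0.063863i) = -0.089765-0.003087i  (running Σ = -0.257677+0.000000i)
Σ over m = -0.257677+0.000000i; ×(4π/9) → -0.359785+0.000000i. Real part: -0.359785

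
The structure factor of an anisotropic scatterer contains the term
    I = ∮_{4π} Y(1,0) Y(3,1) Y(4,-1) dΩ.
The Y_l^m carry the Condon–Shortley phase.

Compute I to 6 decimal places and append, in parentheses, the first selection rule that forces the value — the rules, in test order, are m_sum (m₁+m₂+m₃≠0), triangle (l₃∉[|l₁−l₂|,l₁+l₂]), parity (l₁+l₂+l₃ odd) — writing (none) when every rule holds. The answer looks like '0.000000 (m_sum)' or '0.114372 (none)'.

Rules hold: Σm=0, L=8 even, 2≤4≤4.
N = 3·7·9 = 189
Δ = 0!·2!·6!/9! = 1/252
Racah Σ t=0..0: t=0:+1/36 = 1/36
⇒ 3j(1 3 4; 0 0 0)² = 4/63, sgn +1
Racah Σ t=0..0: t=0:+1/48 = 1/48
⇒ 3j(1 3 4; 0 1 -1)² = 5/84, sgn -1
4πI² = N·(3j₀)²·(3jₘ)² = 5/7
I = -1·√(0.714286/4π) = -0.23841361
No selection rule forces the value: the integral is nonzero (none).

-0.238414 (none)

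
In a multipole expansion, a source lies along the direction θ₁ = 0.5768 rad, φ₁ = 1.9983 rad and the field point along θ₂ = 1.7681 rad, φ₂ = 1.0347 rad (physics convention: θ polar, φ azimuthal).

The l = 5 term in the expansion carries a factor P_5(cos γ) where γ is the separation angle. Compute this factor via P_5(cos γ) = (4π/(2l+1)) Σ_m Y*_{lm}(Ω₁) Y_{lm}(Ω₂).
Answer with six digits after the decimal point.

0.240022

Summing Y*_{l m}(θ₁,φ₁)·Y_{l m}(θ₂,φ₂) over m ∈ [−5, 5]; prefactor 4π/(2·5+1) = 1.142397:
  [-5]  conj(Y_{5,-5})(Ω₁) = -0.018887-0.012019i ; Y_{5,-5}(Ω₂) = +0.187242+0.376871i ; Δ = +0.000993-0.009368i
  [-4]  conj(Y_{5,-4})(Ω₁) = -0.015100+0.107760i ; Y_{5,-4}(Ω₂) = +0.144358-0.223449i ; Δ = +0.021899+0.018930i
  [-3]  conj(Y_{5,-3})(Ω₁) = +0.286355-0.084917i ; Y_{5,-3}(Ω₂) = +0.213236+0.007999i ; Δ = +0.061740-0.015817i
  [-2]  conj(Y_{5,-2})(Ω₁) = -0.307123-0.353159i ; Y_{5,-2}(Ω₂) = -0.135152-0.248218i ; Δ = -0.046152+0.123964i
  [-1]  conj(Y_{5,-1})(Ω₁) = -0.110809+0.243213i ; Y_{5,-1}(Ω₂) = +0.079094-0.133125i ; Δ = +0.023613+0.033988i
  [+0]  conj(Y_{5,0})(Ω₁) = -0.302152-0.000000i ; Y_{5,0}(Ω₂) = -0.284347+0.000000i ; Δ = +0.085916+0.000000i
  [+1]  conj(Y_{5,1})(Ω₁) = +0.110809+0.243213i ; Y_{5,1}(Ω₂) = -0.079094-0.133125i ; Δ = +0.023613-0.033988i
  [+2]  conj(Y_{5,2})(Ω₁) = -0.307123+0.353159i ; Y_{5,2}(Ω₂) = -0.135152+0.248218i ; Δ = -0.046152-0.123964i
  [+3]  conj(Y_{5,3})(Ω₁) = -0.286355-0.084917i ; Y_{5,3}(Ω₂) = -0.213236+0.007999i ; Δ = +0.061740+0.015817i
  [+4]  conj(Y_{5,4})(Ω₁) = -0.015100-0.107760i ; Y_{5,4}(Ω₂) = +0.144358+0.223449i ; Δ = +0.021899-0.018930i
  [+5]  conj(Y_{5,5})(Ω₁) = +0.018887-0.012019i ; Y_{5,5}(Ω₂) = -0.187242+0.376871i ; Δ = +0.000993+0.009368i
Total Σ_m = +0.210104+0.000000i. Multiply by 1.142397: +0.240022+0.000000i. P_5(cos γ) = 0.240022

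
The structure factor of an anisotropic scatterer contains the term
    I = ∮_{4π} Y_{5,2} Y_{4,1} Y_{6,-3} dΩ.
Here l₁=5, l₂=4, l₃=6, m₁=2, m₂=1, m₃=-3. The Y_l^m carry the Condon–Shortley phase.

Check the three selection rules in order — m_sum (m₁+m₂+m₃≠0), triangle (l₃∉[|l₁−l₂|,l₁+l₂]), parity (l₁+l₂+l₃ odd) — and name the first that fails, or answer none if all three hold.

parity

Σmᵢ = 0  ✓
l₃∈[|l₁−l₂|,l₁+l₂]=[1,9], have l₃=6  ✓
Σlᵢ = 15 ⇒ odd  ✗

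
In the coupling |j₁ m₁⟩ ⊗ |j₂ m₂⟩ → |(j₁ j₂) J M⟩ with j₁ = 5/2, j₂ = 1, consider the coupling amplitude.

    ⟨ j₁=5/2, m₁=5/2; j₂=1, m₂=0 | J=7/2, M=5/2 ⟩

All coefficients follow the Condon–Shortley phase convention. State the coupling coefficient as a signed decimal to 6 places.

j₁+j₂−J=0  J+j₁−j₂=5  J−j₁+j₂=2  j₁+j₂+J+1=8
(j₁±m₁, j₂±m₂, J±M) = (5,0,1,1,6,1)
P² = 28800/7
sum k=0..0:
  [0] +1/120 = 1/120
S = 1/120
C² = P²·S² = 2/7 ; C = +0.534522

+√(2/7) ≈ +0.534522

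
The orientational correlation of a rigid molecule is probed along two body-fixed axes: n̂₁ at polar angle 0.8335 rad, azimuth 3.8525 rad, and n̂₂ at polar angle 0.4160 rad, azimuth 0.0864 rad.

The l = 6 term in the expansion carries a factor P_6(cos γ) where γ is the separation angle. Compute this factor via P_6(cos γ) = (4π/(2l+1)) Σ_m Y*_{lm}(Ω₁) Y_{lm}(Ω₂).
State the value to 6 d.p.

0.257265

Term-by-term m-sum for l=6 (normalisation 4π/13 = 0.966644):
  [-6]  conj(Y_{6,-6})(Ω₁) = (-0.034366, -0.071701) ; Y_{6,-6}(Ω₂) = (0.001827, -0.001042) ; Δ = (-0.000138, -0.000095)
  [-5]  conj(Y_{6,-5})(Ω₁) = (0.229110, 0.100381) ; Y_{6,-5}(Ω₂) = (0.014980, -0.006907) ; Δ = (0.004125, -0.000079)
  [-4]  conj(Y_{6,-4})(Ω₁) = (-0.406829, 0.124940) ; Y_{6,-4}(Ω₂) = (0.073438, -0.026441) ; Δ = (-0.026573, 0.019932)
  [-3]  conj(Y_{6,-3})(Ω₁) = (0.186646, -0.296435) ; Y_{6,-3}(Ω₂) = (0.235778, -0.062520) ; Δ = (0.025474, -0.081562)
  [-2]  conj(Y_{6,-2})(Ω₁) = (-0.010446, -0.069598) ; Y_{6,-2}(Ω₂) = (0.473726, -0.082685) ; Δ = (-0.010703, -0.032107)
  [-1]  conj(Y_{6,-1})(Ω₁) = (0.282456, 0.243225) ; Y_{6,-1}(Ω₂) = (0.455324, -0.039438) ; Δ = (0.138201, 0.099607)
  [+0]  conj(Y_{6,0})(Ω₁) = (-0.035784, -0.000000) ; Y_{6,0}(Ω₂) = (-0.150042, 0.000000) ; Δ = (0.005369, 0.000000)
  [+1]  conj(Y_{6,1})(Ω₁) = (-0.282456, 0.243225) ; Y_{6,1}(Ω₂) = (-0.455324, -0.039438) ; Δ = (0.138201, -0.099607)
  [+2]  conj(Y_{6,2})(Ω₁) = (-0.010446, 0.069598) ; Y_{6,2}(Ω₂) = (0.473726, 0.082685) ; Δ = (-0.010703, 0.032107)
  [+3]  conj(Y_{6,3})(Ω₁) = (-0.186646, -0.296435) ; Y_{6,3}(Ω₂) = (-0.235778, -0.062520) ; Δ = (0.025474, 0.081562)
  [+4]  conj(Y_{6,4})(Ω₁) = (-0.406829, -0.124940) ; Y_{6,4}(Ω₂) = (0.073438, 0.026441) ; Δ = (-0.026573, -0.019932)
  [+5]  conj(Y_{6,5})(Ω₁) = (-0.229110, 0.100381) ; Y_{6,5}(Ω₂) = (-0.014980, -0.006907) ; Δ = (0.004125, 0.000079)
  [+6]  conj(Y_{6,6})(Ω₁) = (-0.034366, 0.071701) ; Y_{6,6}(Ω₂) = (0.001827, 0.001042) ; Δ = (-0.000138, 0.000095)
Σ over m = (0.266143, -0.000000); ×(4π/13) → (0.257265, -0.000000). Real part: 0.257265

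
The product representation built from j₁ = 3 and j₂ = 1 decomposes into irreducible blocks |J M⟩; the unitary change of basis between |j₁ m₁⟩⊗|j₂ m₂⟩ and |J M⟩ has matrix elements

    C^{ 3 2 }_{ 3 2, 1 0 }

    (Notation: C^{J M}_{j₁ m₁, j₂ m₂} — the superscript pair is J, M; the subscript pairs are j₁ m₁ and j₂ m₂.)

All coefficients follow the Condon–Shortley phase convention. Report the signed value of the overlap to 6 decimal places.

√[7·1!5!1!/8! · 5!1!1!1!5!1!] = √(300)
  +(−1)^0/∏(0,1,1,1,4,0)! = 1/24  (running 1/24)
  +(−1)^1/∏(1,0,0,0,5,1)! = -1/120  (running 1/30)
⟨..|..⟩ = √(300)·(1/30) = +0.577350

+√(1/3) = +0.577350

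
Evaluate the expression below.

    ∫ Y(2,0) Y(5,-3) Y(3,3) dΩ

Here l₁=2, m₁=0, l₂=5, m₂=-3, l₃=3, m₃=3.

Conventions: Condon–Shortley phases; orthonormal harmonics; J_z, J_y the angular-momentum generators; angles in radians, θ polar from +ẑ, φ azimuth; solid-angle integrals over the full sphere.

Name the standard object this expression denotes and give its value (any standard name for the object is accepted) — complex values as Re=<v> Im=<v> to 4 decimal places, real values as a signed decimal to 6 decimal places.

Gaunt coefficient, -0.126792

This is a Gaunt coefficient — the integral of a triple product of spherical harmonics over the sphere.
Rules hold: Σm=0, L=10 even, 3≤3≤7.
N = 5·11·7 = 385
Δ = 4!·0!·6!/11! = 1/2310
Racah Σ t=2..2: t=2:+1/144 = 1/144
⇒ 3j(2 5 3; 0 0 0)² = 10/231, sgn -1
Racah Σ t=2..2: t=2:+1/2880 = 1/2880
⇒ 3j(2 5 3; 0 -3 3)² = 2/165, sgn +1
4πI² = N·(3j₀)²·(3jₘ)² = 20/99
I = -1·√(0.20202/4π) = -0.12679218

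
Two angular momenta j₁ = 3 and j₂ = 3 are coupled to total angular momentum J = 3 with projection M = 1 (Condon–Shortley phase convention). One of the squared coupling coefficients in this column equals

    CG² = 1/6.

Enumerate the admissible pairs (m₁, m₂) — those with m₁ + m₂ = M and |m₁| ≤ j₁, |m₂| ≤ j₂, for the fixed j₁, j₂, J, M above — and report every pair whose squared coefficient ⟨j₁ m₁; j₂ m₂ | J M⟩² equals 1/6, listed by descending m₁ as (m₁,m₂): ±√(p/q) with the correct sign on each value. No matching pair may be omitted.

Admissible pairs with m₁+m₂ = M = 1: (-2,3), (-1,2), (0,1), (1,0), (2,-1), (3,-2)
  (m₁,m₂)=(3,-2): CG² = 1/3, CG = +√(1/3)
  (m₁,m₂)=(2,-1): CG² = 0/1, CG = 0
  (m₁,m₂)=(1,0): CG² = 1/6, CG = −√(1/6)   ← matches the target
  (m₁,m₂)=(0,1): CG² = 1/6, CG = +√(1/6)   ← matches the target
  (m₁,m₂)=(-1,2): CG² = 0/1, CG = 0
  (m₁,m₂)=(-2,3): CG² = 1/3, CG = −√(1/3)
Pairs with CG² = 1/6: (1,0): −√(1/6); (0,1): +√(1/6)

(1,0): −√(1/6); (0,1): +√(1/6)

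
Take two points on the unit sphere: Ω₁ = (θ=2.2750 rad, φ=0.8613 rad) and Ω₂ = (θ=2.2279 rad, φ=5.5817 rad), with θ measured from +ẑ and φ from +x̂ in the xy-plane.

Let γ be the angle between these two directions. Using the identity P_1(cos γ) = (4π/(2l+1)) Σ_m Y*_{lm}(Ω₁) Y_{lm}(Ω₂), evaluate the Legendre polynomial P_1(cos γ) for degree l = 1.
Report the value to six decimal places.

0.400299

Summing Y*_{l m}(θ₁,φ₁)·Y_{l m}(θ₂,φ₂) over m ∈ [−1, 1]; prefactor 4π/(2·1+1) = 4.188790:
  term(m=-1) = 0.00058 + 0.07203j   from Y*(Ω₁)=0.17153 + 0.19977j, Y(Ω₂)=0.20896 + 0.17654j
  term(m=+0) = 0.09441 + 0.00000j   from Y*(Ω₁)=-0.31633 + 0.00000j, Y(Ω₂)=-0.29845 + 0.00000j
  term(m=+1) = 0.00058 - 0.07203j   from Y*(Ω₁)=-0.17153 + 0.19977j, Y(Ω₂)=-0.20896 + 0.17654j
Σ over m = 0.09556 + 0.00000j; ×(4π/3) → 0.40030 + 0.00000j. Real part: 0.400299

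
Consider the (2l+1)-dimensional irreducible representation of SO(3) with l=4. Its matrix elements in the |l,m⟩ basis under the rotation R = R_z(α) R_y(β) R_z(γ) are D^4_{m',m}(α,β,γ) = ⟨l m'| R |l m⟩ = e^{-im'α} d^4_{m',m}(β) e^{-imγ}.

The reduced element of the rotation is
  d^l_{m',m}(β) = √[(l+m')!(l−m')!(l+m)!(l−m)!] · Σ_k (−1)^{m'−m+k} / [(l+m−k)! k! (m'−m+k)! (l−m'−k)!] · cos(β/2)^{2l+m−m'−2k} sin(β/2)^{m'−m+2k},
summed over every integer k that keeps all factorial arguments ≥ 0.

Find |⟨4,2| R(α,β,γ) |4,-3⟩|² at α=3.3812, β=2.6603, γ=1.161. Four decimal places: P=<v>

P=0.3545

D^4_{2,-3}(3.3812,2.6603,1.1610) = e^{-i·2·3.3812}·d^4_{2,-3}(2.6603)·e^{-i·-3·1.1610}. Compute d first:
With c≡cos(β/2)=0.238330 and s≡sin(β/2)=0.971184, N=[720·2·1·5040]^{1/2}=2693.993318
The bounds max(0,m−m')=0 and min(l+m,l−m')=1 give 2 terms
  k=0: (−1)^5·2693.9933/(240)·0.2383^3·0.9712^5 = -0.131290
  k=1: (−1)^6·2693.9933/(720)·0.2383^1·0.9712^7 = +0.726699
d^4_{2,-3}(2.6603) = -0.131290 +0.726699 = +0.595409
|D^4_{2,-3}|² = |d^4_{2,-3}(β)|² = (+0.595409)² = 0.354512 (the z-rotation phases have unit modulus)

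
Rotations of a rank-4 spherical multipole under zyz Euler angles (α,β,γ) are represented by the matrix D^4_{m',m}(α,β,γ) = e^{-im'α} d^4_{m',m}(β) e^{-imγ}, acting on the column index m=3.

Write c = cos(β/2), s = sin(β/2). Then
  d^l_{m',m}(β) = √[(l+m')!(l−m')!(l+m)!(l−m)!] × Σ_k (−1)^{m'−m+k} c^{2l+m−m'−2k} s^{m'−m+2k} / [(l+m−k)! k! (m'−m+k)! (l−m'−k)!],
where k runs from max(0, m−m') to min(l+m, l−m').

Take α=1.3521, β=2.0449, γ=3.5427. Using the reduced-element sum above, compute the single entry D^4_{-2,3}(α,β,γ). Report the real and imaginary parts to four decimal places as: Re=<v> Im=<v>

Re=-0.0054 Im=-0.0765

First d^4_{-2,3}(β=2.0449), then the phase factors e^{-i(-2)α} and e^{-i(3)γ}:
c=cos(2.044900/2)=0.521277, s=sin(2.044900/2)=0.853388; N=√[2·720·5040·1]=2693.993318
The bounds max(0,m−m')=5 and min(l+m,l−m')=6 give 2 terms
  k=5: (−1)^0·2693.9933/(240)·0.5213^3·0.8534^5 = +0.719651
  k=6: (−1)^1·2693.9933/(720)·0.5213^1·0.8534^7 = -0.642920
d^4_{-2,3}(2.0449) = +0.719651 -0.642920 = +0.076731
Attach z-rotation phases: D = e^{-i(-2)(1.3521)}·(+0.076731)·e^{-i(3)(3.5427)} = -0.005361-0.076544i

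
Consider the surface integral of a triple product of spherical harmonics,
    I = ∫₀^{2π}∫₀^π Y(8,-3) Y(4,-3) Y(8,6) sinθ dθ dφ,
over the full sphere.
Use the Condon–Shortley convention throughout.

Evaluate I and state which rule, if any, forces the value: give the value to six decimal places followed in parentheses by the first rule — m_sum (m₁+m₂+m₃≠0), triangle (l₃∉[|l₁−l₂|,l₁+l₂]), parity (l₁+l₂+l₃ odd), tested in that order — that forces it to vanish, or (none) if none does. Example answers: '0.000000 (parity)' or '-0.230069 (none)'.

-0.157235 (none)

Checks pass: Σm=0; 20 even; l₃=8∈[4,12].
(2·8+1)(2·4+1)(2·8+1) = 2601
Δ: 4! 12! 4! / 21! → 1/185175900
sum: t=0:+1/557383680 t=1:−1/21772800 t=2:+1/8294400 t=3:−1/21772800 t=4:+1/557383680 = 1/30965760
3j²(8 4 8; 0 0 0) = Δ·Π!·Σ² = 36/4199  (sign +1)
sum: t=0:+1/5748019200 t=1:−1/1045094400 = -1/1277337600
3j²(8 4 8; -3 -3 6) = Δ·Π!·Σ² = 9/646  (sign -1)
combine: 4πI² = 2601·36/4199·9/646 = 1458/4693
take √, sign -1: I = -0.15723476
No selection rule forces the value: the integral is nonzero (none).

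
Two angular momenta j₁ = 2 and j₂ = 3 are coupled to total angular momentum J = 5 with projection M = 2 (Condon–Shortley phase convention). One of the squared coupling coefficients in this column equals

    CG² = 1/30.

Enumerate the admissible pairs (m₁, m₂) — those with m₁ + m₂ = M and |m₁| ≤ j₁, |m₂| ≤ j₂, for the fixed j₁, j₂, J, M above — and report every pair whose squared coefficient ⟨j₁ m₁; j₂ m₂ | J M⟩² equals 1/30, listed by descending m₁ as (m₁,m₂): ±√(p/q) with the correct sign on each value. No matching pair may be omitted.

(-1,3): +√(1/30)

Admissible pairs with m₁+m₂ = M = 2: (-1,3), (0,2), (1,1), (2,0)
  (m₁,m₂)=(2,0): CG² = 1/6, CG = +√(1/6)
  (m₁,m₂)=(1,1): CG² = 1/2, CG = +√(1/2)
  (m₁,m₂)=(0,2): CG² = 3/10, CG = +√(3/10)
  (m₁,m₂)=(-1,3): CG² = 1/30, CG = +√(1/30)   ← matches the target
Pairs with CG² = 1/30: (-1,3): +√(1/30)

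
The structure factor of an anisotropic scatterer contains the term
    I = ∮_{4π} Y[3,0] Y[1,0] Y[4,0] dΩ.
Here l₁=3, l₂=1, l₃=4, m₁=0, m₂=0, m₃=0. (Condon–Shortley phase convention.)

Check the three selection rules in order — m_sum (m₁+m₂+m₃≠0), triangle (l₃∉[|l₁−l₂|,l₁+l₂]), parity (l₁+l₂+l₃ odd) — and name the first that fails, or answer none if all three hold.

Σmᵢ = 0  ✓
l₃∈[|l₁−l₂|,l₁+l₂]=[2,4], have l₃=4  ✓
Σlᵢ = 8 ⇒ even  ✓

none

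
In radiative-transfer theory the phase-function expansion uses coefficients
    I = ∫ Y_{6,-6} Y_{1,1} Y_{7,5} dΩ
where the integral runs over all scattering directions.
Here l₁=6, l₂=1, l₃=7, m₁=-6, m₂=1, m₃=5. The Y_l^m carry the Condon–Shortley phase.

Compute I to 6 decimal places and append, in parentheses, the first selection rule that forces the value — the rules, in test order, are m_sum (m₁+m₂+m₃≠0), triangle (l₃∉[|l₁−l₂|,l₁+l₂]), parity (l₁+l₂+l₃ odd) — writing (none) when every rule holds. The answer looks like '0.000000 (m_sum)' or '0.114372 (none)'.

-0.034990 (none)

Checks pass: Σm=0; 14 even; l₃=7∈[5,7].
(2·6+1)(2·1+1)(2·7+1) = 585
Δ: 0! 12! 2! / 15! → 1/1365
sum: t=0:+1/518400 = 1/518400
3j²(6 1 7; 0 0 0) = Δ·Π!·Σ² = 7/195  (sign -1)
sum: t=0:+1/958003200 = 1/958003200
3j²(6 1 7; -6 1 5) = Δ·Π!·Σ² = 1/1365  (sign +1)
combine: 4πI² = 585·7/195·1/1365 = 1/65
take √, sign -1: I = -0.03498955
No selection rule forces the value: the integral is nonzero (none).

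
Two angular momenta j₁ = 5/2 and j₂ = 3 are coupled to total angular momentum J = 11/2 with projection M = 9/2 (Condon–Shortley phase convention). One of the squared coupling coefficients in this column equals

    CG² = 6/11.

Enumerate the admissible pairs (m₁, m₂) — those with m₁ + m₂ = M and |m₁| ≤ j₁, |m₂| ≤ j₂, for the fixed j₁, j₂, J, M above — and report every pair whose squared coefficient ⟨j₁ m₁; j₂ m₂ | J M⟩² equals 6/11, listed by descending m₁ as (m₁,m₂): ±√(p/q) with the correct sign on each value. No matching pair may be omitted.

(5/2,2): +√(6/11)

Admissible pairs with m₁+m₂ = M = 9/2: (3/2,3), (5/2,2)
  (m₁,m₂)=(5/2,2): CG² = 6/11, CG = +√(6/11)   ← matches the target
  (m₁,m₂)=(3/2,3): CG² = 5/11, CG = +√(5/11)
Pairs with CG² = 6/11: (5/2,2): +√(6/11)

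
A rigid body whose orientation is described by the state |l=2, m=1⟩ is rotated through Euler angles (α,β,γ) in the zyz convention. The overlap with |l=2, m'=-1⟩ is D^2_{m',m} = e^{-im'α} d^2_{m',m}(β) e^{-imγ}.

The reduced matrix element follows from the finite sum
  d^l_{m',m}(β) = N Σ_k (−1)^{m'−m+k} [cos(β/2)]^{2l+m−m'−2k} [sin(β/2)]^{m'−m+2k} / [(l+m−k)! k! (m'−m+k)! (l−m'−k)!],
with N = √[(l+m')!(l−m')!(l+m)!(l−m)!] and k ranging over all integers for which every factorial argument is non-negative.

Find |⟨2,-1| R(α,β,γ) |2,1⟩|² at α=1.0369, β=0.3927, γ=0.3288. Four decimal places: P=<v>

P=0.0117

D^2_{-1,1}(1.0369,0.3927,0.3288) = e^{-i·-1·1.0369}·d^2_{-1,1}(0.3927)·e^{-i·1·0.3288}. Compute d first:
With c≡cos(β/2)=0.980785 and s≡sin(β/2)=0.195091, N=[1·6·6·1]^{1/2}=6.000000
k: max(0,(1)−(-1))=2 … min(2+(1),2−(-1))=3
  k=2: (−1)^0·6.0000/(2)·0.9808^2·0.1951^2 = +0.109835
  k=3: (−1)^1·6.0000/(6)·0.9808^0·0.1951^4 = -0.001449
d^2_{-1,1}(0.3927) = +0.109835 -0.001449 = +0.108387
|D^2_{-1,1}|² = |d^2_{-1,1}(β)|² = (+0.108387)² = 0.011748 (the z-rotation phases have unit modulus)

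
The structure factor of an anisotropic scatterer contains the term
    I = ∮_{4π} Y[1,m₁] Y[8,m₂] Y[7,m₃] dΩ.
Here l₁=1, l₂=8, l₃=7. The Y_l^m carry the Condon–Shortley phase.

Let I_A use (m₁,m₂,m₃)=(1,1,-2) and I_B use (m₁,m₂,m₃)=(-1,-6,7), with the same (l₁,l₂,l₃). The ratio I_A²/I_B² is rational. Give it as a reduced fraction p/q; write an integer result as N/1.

21/1

Same 1,8,7: normalisation and zero-m 3j drop out of the ratio.
A: Δ: 2! 0! 14! / 17! → 1/2040; sum: t=0:+1/87091200 = 1/87091200; 3j²(1 8 7; 1 1 -2) = Δ·Π!·Σ² = 7/680  (sign -1)
B: Δ: 2! 0! 14! / 17! → 1/2040; sum: t=2:+1/174356582400 = 1/174356582400; 3j²(1 8 7; -1 -6 7) = Δ·Π!·Σ² = 1/2040  (sign +1)
I_A²/I_B² = (7/680)/(1/2040) = 21/1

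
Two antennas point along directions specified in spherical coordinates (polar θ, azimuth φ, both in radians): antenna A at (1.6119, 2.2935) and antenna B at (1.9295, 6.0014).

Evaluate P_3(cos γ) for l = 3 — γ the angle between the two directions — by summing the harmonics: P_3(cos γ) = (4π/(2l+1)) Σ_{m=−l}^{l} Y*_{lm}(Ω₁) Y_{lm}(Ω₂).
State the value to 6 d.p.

Addition theorem: P_3(cos γ) = (4π/7) Σ_m Y*_{lm}(Ω₁) Y_{lm}(Ω₂), m = −3…3:
  m=-3: Y*=+0.344108+0.234063i  Y=+0.227251+0.256277i  product +0.018214+0.141378i
  m=-2: Y*=+0.005243+0.041595i  Y=-0.265916-0.168041i  product +0.005596-0.011942i
  m=-1: Y*=+0.211772-0.240142i  Y=-0.111556-0.032294i  product -0.031380+0.019950i
  m=+0: Y*=+0.045874-0.000000i  Y=+0.312293+0.000000i  product +0.014326+0.000000i
  m=+1: Y*=-0.211772-0.240142i  Y=+0.111556-0.032294i  product -0.031380-0.019950i
  m=+2: Y*=+0.005243-0.041595i  Y=-0.265916+0.168041i  product +0.005596+0.011942i
  m=+3: Y*=-0.344108+0.234063i  Y=-0.227251+0.256277i  product +0.018214-0.141378i
Σ over m = -0.000814+0.000000i; ×(4π/7) → -0.001462+0.000000i. Real part: -0.001462

-0.001462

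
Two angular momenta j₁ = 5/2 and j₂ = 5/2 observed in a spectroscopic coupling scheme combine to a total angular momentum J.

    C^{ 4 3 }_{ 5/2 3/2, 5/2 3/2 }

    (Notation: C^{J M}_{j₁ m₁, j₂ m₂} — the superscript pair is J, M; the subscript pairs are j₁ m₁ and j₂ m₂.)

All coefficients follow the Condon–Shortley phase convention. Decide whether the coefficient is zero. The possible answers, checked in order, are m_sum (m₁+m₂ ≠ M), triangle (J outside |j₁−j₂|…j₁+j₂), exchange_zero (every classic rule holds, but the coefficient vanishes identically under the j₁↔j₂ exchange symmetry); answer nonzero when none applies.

exchange_zero

m-sum: m₁+m₂ = 3/2+3/2 = 3, M = 3  ✓
triangle: |j₁−j₂| = 0 ≤ J = 4 ≤ j₁+j₂ = 5  ✓
exchange: j₁=j₂ and m₁=m₂, and (−1)^(j₁+j₂−J) = (−1)^1 = −1 forces ⟨j₁m₁;j₂m₂|JM⟩ = −⟨j₂m₂;j₁m₁|JM⟩ = −⟨j₁m₁;j₂m₂|JM⟩ ⇒ the coefficient vanishes identically
Racah sum check: Σ_k collapses to 0 ⇒ CG = 0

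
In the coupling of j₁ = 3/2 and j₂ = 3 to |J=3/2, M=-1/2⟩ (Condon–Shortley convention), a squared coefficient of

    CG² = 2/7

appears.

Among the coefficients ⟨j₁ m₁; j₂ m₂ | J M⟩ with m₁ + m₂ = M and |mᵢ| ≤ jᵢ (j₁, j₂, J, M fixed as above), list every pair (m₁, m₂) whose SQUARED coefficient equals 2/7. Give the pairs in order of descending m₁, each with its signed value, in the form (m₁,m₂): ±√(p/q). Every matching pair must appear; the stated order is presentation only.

Admissible pairs with m₁+m₂ = M = -1/2: (-3/2,1), (-1/2,0), (1/2,-1), (3/2,-2)
  (m₁,m₂)=(3/2,-2): CG² = 2/7, CG = +√(2/7)   ← matches the target
  (m₁,m₂)=(1/2,-1): CG² = 12/35, CG = −√(12/35)
  (m₁,m₂)=(-1/2,0): CG² = 9/35, CG = +√(9/35)
  (m₁,m₂)=(-3/2,1): CG² = 4/35, CG = −√(4/35)
Pairs with CG² = 2/7: (3/2,-2): +√(2/7)

(3/2,-2): +√(2/7)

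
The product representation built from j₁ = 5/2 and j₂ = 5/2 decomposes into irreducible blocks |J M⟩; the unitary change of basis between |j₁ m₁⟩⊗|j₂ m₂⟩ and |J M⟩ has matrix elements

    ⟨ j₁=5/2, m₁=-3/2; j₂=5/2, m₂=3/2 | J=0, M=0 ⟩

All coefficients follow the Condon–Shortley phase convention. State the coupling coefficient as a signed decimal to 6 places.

√[1·5!0!0!/6! · 1!4!4!1!0!0!] = √(96)
  +(−1)^4/∏(4,1,0,0,0,0)! = 1/24  (running 1/24)
⟨..|..⟩ = √(96)·(1/24) = +0.408248

+0.408248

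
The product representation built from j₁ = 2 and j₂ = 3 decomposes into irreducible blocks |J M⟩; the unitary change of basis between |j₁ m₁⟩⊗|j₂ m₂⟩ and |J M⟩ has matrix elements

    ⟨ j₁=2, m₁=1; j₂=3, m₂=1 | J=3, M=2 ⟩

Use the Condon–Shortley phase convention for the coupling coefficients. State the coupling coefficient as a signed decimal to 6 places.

−√(1/4) = -0.500000

√[7·2!2!4!/9! · 3!1!4!2!5!1!] = √(64)
  +(−1)^0/∏(0,2,1,4,1,0)! = 1/48  (running 1/48)
  +(−1)^1/∏(1,1,0,3,2,1)! = -1/12  (running -1/16)
⟨..|..⟩ = √(64)·(-1/16) = -0.500000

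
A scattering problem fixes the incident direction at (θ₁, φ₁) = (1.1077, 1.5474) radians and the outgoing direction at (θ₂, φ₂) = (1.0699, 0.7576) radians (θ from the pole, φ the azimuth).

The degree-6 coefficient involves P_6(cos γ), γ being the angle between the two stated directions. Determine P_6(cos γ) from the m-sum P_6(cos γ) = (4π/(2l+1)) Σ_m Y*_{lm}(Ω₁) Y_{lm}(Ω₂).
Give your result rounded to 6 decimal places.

-0.325908

Addition theorem: P_6(cos γ) = (4π/13) Σ_m Y*_{lm}(Ω₁) Y_{lm}(Ω₂), m = −6…6:
  m=-6: Y*=-0.245311+0.034664i  Y=-0.036528+0.216972i  product +0.001440-0.054492i
  m=-5: Y*=+0.050015+0.425592i  Y=-0.333091+0.251334i  product -0.123625-0.129190i
  m=-4: Y*=+0.272006-0.025530i  Y=-0.322540-0.036013i  product -0.088652-0.001561i
  m=-3: Y*=+0.011762+0.167307i  Y=+0.063166+0.074689i  product -0.011753+0.011447i
  m=-2: Y*=+0.332778-0.015583i  Y=-0.019439+0.349279i  product -0.001026+0.116535i
  m=-1: Y*=+0.001261+0.053895i  Y=-0.020578+0.019465i  product -0.001075-0.001085i
  m=+0: Y*=+0.333421-0.000000i  Y=+0.336603+0.000000i  product +0.112230+0.000000i
  m=+1: Y*=-0.001261+0.053895i  Y=+0.020578+0.019465i  product -0.001075+0.001085i
  m=+2: Y*=+0.332778+0.015583i  Y=-0.019439-0.349279i  product -0.001026-0.116535i
  m=+3: Y*=-0.011762+0.167307i  Y=-0.063166+0.074689i  product -0.011753-0.011447i
  m=+4: Y*=+0.272006+0.025530i  Y=-0.322540+0.036013i  product -0.088652+0.001561i
  m=+5: Y*=-0.050015+0.425592i  Y=+0.333091+0.251334i  product -0.123625+0.129190i
  m=+6: Y*=-0.245311-0.034664i  Y=-0.036528-0.216972i  product +0.001440+0.054492i
Accumulated sum -0.337154-0.000000i; after 4π/(2l+1) scaling, -0.325908-0.000000i ⇒ P_6 = -0.325908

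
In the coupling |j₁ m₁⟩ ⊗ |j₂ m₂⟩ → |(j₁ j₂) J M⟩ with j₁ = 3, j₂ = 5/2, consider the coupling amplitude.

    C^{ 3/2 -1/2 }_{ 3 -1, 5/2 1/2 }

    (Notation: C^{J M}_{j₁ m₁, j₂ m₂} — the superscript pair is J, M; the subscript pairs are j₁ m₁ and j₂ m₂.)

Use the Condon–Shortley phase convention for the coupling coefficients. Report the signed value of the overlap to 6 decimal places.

triangle: 4!×2!×1!/8! = 48/40320
(j±m)!: 2!×4!×3!×2!×1!×2! = 1152
prefactor² = (2J+1)×Δ×N² = 192/35
  k=2: +1/(2!×2!×2!×1!×0!×0!) = 1/8
  k=3: −1/(3!×1!×1!×0!×1!×1!) = -1/6
Σ = -1/24  ⇒  CG² = 192/35×(-1/24)² = 1/105
CG = −√(1/105) = -0.097590

−√(1/105) = -0.097590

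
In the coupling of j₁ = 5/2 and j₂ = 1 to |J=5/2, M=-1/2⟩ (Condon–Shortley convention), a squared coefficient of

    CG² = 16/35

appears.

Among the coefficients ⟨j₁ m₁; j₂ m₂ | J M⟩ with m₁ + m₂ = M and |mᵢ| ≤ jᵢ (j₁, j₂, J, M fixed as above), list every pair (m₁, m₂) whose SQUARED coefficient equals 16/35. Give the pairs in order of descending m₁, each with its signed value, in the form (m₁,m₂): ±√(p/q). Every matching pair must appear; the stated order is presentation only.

Admissible pairs with m₁+m₂ = M = -1/2: (-3/2,1), (-1/2,0), (1/2,-1)
  (m₁,m₂)=(1/2,-1): CG² = 18/35, CG = +√(18/35)
  (m₁,m₂)=(-1/2,0): CG² = 1/35, CG = −√(1/35)
  (m₁,m₂)=(-3/2,1): CG² = 16/35, CG = −√(16/35)   ← matches the target
Pairs with CG² = 16/35: (-3/2,1): −√(16/35)

(-3/2,1): −√(16/35)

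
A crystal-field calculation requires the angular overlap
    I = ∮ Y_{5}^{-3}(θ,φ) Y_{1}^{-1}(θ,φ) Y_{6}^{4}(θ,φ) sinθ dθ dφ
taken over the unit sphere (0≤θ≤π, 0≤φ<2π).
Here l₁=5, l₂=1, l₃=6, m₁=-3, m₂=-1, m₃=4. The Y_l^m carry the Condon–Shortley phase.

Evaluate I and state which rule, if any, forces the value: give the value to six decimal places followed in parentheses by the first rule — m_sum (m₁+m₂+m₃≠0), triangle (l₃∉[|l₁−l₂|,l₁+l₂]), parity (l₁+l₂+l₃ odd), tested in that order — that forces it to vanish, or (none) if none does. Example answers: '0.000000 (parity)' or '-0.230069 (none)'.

Rules hold: Σm=0, L=12 even, 4≤6≤6.
N = 11·3·13 = 429
Δ = 0!·10!·2!/13! = 1/858
Racah Σ t=0..0: t=0:+1/14400 = 1/14400
⇒ 3j(5 1 6; 0 0 0)² = 6/143, sgn +1
Racah Σ t=0..0: t=0:+1/161280 = 1/161280
⇒ 3j(5 1 6; -3 -1 4)² = 15/286, sgn +1
4πI² = N·(3j₀)²·(3jₘ)² = 135/143
I = +1·√(0.944056/4π) = 0.27409047
No selection rule forces the value: the integral is nonzero (none).

0.274090 (none)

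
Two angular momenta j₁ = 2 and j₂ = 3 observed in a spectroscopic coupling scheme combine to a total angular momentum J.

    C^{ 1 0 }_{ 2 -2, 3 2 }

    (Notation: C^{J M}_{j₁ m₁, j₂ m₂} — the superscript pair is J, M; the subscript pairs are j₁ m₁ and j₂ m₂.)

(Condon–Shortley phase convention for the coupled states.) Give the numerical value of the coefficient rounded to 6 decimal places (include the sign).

+√(1/7) ≈ +0.377964

j₁+j₂−J=4  J+j₁−j₂=0  J−j₁+j₂=2  j₁+j₂+J+1=7
(j₁±m₁, j₂±m₂, J±M) = (0,4,5,1,1,1)
P² = 576/7
sum k=4..4:
  [4] +1/24 = 1/24
S = 1/24
C² = P²·S² = 1/7 ; C = +0.377964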